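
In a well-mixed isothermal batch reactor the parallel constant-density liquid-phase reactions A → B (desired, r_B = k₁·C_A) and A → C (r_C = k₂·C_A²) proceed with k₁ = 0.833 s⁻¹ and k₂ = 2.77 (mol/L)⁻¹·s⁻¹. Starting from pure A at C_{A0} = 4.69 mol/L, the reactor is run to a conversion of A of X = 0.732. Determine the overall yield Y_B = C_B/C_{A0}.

C_A = C_{A0}(1−X) = 1.257 mol/L.
Along a PFR/batch, dC_B/dC_A = −r_B/(r_B+r_C) = −k₁/(k₁+k₂·C_A).
Integrating from C_{A0} to C_A: C_B = (0.833/2.77)·ln[(0.833+2.77·4.69)/(0.833+2.77·1.26)] = 0.3007·ln(13.82/4.315) = 0.3502 mol/L.
Y_B = C_B/C_{A0} = 0.3502/4.69 = 0.0747.

0.0747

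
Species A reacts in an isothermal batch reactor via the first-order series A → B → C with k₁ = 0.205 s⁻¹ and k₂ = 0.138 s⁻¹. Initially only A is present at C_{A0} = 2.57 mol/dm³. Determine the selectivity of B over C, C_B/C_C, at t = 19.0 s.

0.195

Solving the coupled first-order balances gives C_B(t) = [k₁/(k₂−k₁)]·C_{A0}·(e^(−k₁t) − e^(−k₂t)).
e^(−k₁t) = e^(−0.205×19.0) = e^(−3.895) = 0.02034; e^(−k₂t) = e^(−2.622) = 0.07266.
C_B = 0.205×2.57/(0.138−0.205) × (0.02034−0.07266) = (-7.863)×(-0.05231) = 0.4114 mol/dm³.
C_A = C_{A0}e^(−k₁t) = 0.05228 mol/dm³, so C_C = C_{A0}−C_A−C_B = 2.106 mol/dm³; C_B/C_C = 0.195.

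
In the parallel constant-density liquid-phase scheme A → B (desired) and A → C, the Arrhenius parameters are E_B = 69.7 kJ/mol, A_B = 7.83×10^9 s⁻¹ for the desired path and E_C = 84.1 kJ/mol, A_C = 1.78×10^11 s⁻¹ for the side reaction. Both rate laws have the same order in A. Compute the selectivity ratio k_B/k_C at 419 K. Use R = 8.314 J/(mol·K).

Since both paths have the same order in A, the concentration cancels and S_{B/C} = k_B/k_C = (A_B/A_C)·exp[(E_C−E_B)/(RT)].
(E_C−E_B)/(RT) = (84.1−69.7)×10³/(8.314×419) = 14400/3484 = 4.134.
k_B/k_C = (7.83×10^9/1.78×10^11)·exp(4.134) = 0.04399 × 62.41 = 2.75.

2.75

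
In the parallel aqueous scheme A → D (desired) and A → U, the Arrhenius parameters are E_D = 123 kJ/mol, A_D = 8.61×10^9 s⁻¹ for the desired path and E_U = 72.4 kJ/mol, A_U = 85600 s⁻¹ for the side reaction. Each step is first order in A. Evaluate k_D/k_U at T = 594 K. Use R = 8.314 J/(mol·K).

Since both paths have the same order in A, the concentration cancels and S_{D/U} = k_D/k_U = (A_D/A_U)·exp[(E_U−E_D)/(RT)].
(E_U−E_D)/(RT) = (72.4−123)×10³/(8.314×594) = -50600/4939 = -10.25.
k_D/k_U = (8.61×10^9/85600)·exp(-10.25) = 1.006×10^5 × 3.550×10^-5 = 3.57.

3.57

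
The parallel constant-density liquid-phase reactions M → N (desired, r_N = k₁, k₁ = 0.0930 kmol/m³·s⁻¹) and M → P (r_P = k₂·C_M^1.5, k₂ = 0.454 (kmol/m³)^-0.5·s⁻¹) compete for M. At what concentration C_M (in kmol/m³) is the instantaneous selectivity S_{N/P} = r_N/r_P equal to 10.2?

0.0739 kmol/m³

S_{N/P} = (k₁/k₂)·C_M^-1.5 ⇒ C_M = (S·k₂/k₁)^(1/(-1.5)).
= (10.2×0.454/0.0930)^(-0.6667) = (49.79)^(-0.6667) = 0.0739 kmol/m³.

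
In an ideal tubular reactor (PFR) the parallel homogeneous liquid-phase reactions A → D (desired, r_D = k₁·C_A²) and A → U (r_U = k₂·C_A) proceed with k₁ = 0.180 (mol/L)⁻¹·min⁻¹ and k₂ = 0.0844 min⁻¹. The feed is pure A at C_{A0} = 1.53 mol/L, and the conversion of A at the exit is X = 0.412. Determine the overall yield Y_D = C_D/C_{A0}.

0.296

C_A = C_{A0}(1−X) = 0.8996 mol/L.
Along a PFR/batch, dC_U/dC_A = −r_U/(r_D+r_U) = −k₂/(k₂+k₁·C_A).
Integrating from C_{A0} to C_A: C_U = (0.0844/0.180)·ln[(0.0844+0.180·1.53)/(0.0844+0.180·0.900)] = 0.4689·ln(0.3598/0.2463) = 0.1776 mol/L.
Then C_D = (C_{A0}−C_A) − C_U = 0.6304 − 0.1776 = 0.4527 mol/L.
Y_D = C_D/C_{A0} = 0.4527/1.53 = 0.296.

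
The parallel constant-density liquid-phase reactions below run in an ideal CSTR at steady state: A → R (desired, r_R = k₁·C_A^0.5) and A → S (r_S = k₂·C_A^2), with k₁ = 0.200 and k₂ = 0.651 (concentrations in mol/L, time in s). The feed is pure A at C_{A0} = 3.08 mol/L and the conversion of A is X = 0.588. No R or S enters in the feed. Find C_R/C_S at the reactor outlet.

0.215

Exit C_A = C_{A0}(1−X) = 3.08×0.412 = 1.269 mol/L.
In a CSTR the entire volume is at exit conditions, so r_R = 0.200×1.269^0.5 = 0.2253 and r_S = 0.651×1.269^2 = 1.048.
Overall selectivity = C_R/C_S = r_Rτ/(r_Sτ) = r_R/r_S = 0.215.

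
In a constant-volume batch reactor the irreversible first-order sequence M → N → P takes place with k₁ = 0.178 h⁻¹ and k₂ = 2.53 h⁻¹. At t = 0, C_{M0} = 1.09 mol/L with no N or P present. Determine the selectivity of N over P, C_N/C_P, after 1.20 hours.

0.426

The intermediate concentration in a first-order A→B→C sequence is C_N = k₁C_{M0}(e^(−k₁t) − e^(−k₂t))/(k₂−k₁).
e^(−k₁t) = e^(−0.178×1.20) = e^(−0.2136) = 0.8077; e^(−k₂t) = e^(−3.036) = 0.04803.
C_N = 0.178×1.09/(2.53−0.178) × (0.8077−0.04803) = 0.08249×0.7596 = 0.06266 mol/L.
C_M = C_{M0}e^(−k₁t) = 0.8804 mol/L, so C_P = C_{M0}−C_M−C_N = 0.1470 mol/L; C_N/C_P = 0.426.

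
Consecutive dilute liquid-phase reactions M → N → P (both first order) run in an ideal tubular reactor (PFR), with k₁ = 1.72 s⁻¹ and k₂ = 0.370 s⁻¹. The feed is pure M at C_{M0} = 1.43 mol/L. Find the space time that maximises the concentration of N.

For first-order series the maximum of C_N occurs at τ_opt = ln(k₂/k₁)/(k₂−k₁).
= ln(0.370/1.72)/(0.370−1.72) = ln(0.2151)/-1.350 = -1.537/-1.350 = 1.14 s.

1.14 s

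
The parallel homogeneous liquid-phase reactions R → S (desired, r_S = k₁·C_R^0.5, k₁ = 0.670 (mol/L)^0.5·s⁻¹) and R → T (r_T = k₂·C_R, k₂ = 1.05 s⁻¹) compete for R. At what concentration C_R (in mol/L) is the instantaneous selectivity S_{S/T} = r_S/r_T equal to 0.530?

1.45 mol/L

S_{S/T} = (k₁/k₂)·C_R^-0.5 ⇒ C_R = (S·k₂/k₁)^(-2).
= (0.530×1.05/0.670)^(-2) = (0.8306)^(-2) = 1.45 mol/L.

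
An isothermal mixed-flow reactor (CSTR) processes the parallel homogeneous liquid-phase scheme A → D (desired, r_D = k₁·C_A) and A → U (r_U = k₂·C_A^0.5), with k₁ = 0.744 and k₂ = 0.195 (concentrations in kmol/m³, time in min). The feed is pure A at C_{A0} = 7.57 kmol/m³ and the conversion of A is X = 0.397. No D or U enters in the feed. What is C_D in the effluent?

Exit C_A = C_{A0}(1−X) = 7.57×0.603 = 4.565 kmol/m³.
Rates in a CSTR are evaluated at the outlet concentration: r_D = 0.744×4.565 = 3.396, r_U = 0.195×4.565^0.5 = 0.4166.
Fraction of consumed A going to D: r_D/(r_D+r_U) = 0.8907.
C_D = 0.8907·C_{A0}·X = 0.8907×7.57×0.397 = 2.68 kmol/m³.

2.68 kmol/m³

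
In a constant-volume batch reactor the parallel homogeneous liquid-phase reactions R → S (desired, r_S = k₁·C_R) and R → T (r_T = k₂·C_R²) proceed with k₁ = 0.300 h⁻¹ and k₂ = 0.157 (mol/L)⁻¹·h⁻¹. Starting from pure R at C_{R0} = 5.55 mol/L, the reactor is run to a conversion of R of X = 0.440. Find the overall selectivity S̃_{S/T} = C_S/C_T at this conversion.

C_R = C_{R0}(1−X) = 3.108 mol/L.
Along a PFR/batch, dC_S/dC_R = −r_S/(r_S+r_T) = −k₁/(k₁+k₂·C_R).
Integrating from C_{R0} to C_R: C_S = (0.300/0.157)·ln[(0.300+0.157·5.55)/(0.300+0.157·3.11)] = 1.911·ln(1.171/0.7880) = 0.7576 mol/L.
C_T = (C_{R0}−C_R)−C_S = 1.684 mol/L; S̃_{S/T} = 0.7576/1.684 = 0.450.

0.450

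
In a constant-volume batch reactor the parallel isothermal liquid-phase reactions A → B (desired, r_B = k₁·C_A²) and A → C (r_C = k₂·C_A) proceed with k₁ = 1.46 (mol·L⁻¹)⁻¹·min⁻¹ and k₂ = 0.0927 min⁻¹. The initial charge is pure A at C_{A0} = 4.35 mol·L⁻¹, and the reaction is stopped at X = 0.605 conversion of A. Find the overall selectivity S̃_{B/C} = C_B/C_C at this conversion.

44.7

C_A = C_{A0}(1−X) = 1.718 mol·L⁻¹.
Along a PFR/batch, dC_C/dC_A = −r_C/(r_B+r_C) = −k₂/(k₂+k₁·C_A).
Integrating from C_{A0} to C_A: C_C = (0.0927/1.46)·ln[(0.0927+1.46·4.35)/(0.0927+1.46·1.72)] = 0.06349·ln(6.444/2.601) = 0.05759 mol·L⁻¹.
Then C_B = (C_{A0}−C_A) − C_C = 2.632 − 0.05759 = 2.574 mol·L⁻¹.
S̃_{B/C} = C_B/C_C = 2.574/0.05759 = 44.7.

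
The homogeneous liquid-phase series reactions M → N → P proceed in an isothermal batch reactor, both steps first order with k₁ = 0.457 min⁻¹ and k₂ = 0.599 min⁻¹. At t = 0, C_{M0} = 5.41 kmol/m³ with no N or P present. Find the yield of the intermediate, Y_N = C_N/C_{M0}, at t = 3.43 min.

Solving the coupled first-order balances gives C_N(t) = [k₁/(k₂−k₁)]·C_{M0}·(e^(−k₁t) − e^(−k₂t)).
e^(−k₁t) = e^(−0.457×3.43) = e^(−1.568) = 0.2086; e^(−k₂t) = e^(−2.055) = 0.1281.
C_N = 0.457×5.41/(0.599−0.457) × (0.2086−0.1281) = 17.41×0.08042 = 1.400 kmol/m³.
Y_N = C_N/C_{M0} = 1.400/5.41 = 0.259.

0.259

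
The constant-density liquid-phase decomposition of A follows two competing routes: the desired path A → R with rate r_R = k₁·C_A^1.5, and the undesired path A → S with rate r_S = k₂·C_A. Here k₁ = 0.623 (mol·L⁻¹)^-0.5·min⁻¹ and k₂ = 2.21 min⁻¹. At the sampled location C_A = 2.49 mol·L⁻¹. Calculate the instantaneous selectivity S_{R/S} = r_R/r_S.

0.445

S_{R/S} = r_R/r_S = (k₁·C_A^1.5)/(k₂·C_A) = (k₁/k₂)·C_A^0.5.
= (0.623×2.490^1.5) / (2.21×2.490) = 2.448/5.503 = 0.445.
Since the desired path is higher order in A, keeping C_A high (PFR or concentrated feed) favours R.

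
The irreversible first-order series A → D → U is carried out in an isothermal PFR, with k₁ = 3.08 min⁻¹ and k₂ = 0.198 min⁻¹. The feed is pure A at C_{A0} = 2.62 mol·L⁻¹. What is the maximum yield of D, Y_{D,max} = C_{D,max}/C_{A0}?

0.828

For a first-order series the maximum intermediate yield is C_{D,max}/C_{A0} = (k₁/k₂)^[k₂/(k₂−k₁)].
= (3.08/0.198)^(0.198/(0.198−3.08)) = (15.56)^(-0.06870) = 0.8282.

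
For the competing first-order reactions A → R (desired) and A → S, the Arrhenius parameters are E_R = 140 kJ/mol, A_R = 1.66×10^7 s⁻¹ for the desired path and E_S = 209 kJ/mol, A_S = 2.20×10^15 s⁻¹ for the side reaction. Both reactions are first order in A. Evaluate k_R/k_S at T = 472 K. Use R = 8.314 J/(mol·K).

0.327

k_R/k_S = (A_R/A_S)·exp[−(E_R−E_S)/(RT)] = (A_R/A_S)·exp[(E_S−E_R)/(RT)].
(E_S−E_R)/(RT) = (209−140)×10³/(8.314×472) = 69000/3924 = 17.58.
k_R/k_S = (1.66×10^7/2.20×10^15)·exp(17.58) = 7.545×10^-9 × 4.328×10^7 = 0.327.
Since E_R < E_S, lowering the temperature improves selectivity toward R.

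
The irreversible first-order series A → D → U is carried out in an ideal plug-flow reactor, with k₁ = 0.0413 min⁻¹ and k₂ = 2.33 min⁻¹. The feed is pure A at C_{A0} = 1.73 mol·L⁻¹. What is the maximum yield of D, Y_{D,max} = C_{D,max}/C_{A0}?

For a first-order series the maximum intermediate yield is C_{D,max}/C_{A0} = (k₁/k₂)^[k₂/(k₂−k₁)].
= (0.0413/2.33)^(2.33/(2.33−0.0413)) = (0.01773)^(1.018) = 0.01648.

0.0165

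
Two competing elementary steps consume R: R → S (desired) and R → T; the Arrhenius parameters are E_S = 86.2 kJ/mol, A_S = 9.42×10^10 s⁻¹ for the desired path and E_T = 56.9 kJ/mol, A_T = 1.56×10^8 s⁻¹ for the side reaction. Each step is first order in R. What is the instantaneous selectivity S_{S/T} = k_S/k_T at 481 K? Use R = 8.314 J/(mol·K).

With equal orders, S_{S/T} = k_S/k_T = (A_S/A_T)·exp[(E_T−E_S)/(RT)].
(E_T−E_S)/(RT) = (56.9−86.2)×10³/(8.314×481) = -29300/3999 = -7.327.
k_S/k_T = (9.42×10^10/1.56×10^8)·exp(-7.327) = 603.8 × 6.577×10^-4 = 0.397.

0.397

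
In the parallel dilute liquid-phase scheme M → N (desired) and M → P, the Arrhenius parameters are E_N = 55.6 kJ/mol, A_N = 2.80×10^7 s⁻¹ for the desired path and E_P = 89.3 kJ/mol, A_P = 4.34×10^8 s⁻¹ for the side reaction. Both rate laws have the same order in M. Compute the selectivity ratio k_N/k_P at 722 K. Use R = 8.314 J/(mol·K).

Since both paths have the same order in M, the concentration cancels and S_{N/P} = k_N/k_P = (A_N/A_P)·exp[(E_P−E_N)/(RT)].
(E_P−E_N)/(RT) = (89.3−55.6)×10³/(8.314×722) = 33700/6003 = 5.614.
k_N/k_P = (2.80×10^7/4.34×10^8)·exp(5.614) = 0.06452 × 274.3 = 17.7.
Since E_N < E_P, lowering the temperature improves selectivity toward N.

17.7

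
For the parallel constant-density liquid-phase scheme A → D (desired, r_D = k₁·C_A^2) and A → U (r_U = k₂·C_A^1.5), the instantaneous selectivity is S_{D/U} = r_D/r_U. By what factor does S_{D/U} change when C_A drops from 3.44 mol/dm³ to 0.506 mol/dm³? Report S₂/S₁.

S_{D/U} = (k₁/k₂)·C_A^0.5, so S₂/S₁ = (C_{A,2}/C_{A,1})^0.5.
= (0.506/3.44)^0.5 = (0.1471)^0.5 = 0.384.

0.384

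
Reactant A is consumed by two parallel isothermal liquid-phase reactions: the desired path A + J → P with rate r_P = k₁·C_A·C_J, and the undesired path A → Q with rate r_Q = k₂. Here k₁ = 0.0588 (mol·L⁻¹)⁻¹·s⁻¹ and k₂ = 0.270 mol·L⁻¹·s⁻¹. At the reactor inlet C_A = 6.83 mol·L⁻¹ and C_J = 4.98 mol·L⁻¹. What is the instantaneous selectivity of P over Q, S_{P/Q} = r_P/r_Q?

S_{P/Q} = r_P/r_Q = (k₁·C_A·C_J)/(k₂) = (k₁/k₂)·C_A·C_J.
= (0.0588×6.830×4.980) / (0.270) = 2.000/0.2700 = 7.41.

7.41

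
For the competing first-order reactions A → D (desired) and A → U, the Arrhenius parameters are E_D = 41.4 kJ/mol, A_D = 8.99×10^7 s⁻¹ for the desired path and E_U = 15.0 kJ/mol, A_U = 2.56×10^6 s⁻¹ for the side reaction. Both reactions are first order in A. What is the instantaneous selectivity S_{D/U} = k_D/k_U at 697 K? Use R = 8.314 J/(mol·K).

0.369

Since both paths have the same order in A, the concentration cancels and S_{D/U} = k_D/k_U = (A_D/A_U)·exp[(E_U−E_D)/(RT)].
(E_U−E_D)/(RT) = (15.0−41.4)×10³/(8.314×697) = -26400/5795 = -4.556.
k_D/k_U = (8.99×10^7/2.56×10^6)·exp(-4.556) = 35.12 × 0.01051 = 0.369.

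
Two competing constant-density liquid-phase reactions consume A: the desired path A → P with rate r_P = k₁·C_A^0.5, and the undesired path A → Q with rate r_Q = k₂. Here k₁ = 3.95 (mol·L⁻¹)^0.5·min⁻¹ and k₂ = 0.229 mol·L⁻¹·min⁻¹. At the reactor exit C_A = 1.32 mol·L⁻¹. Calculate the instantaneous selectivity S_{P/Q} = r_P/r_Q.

19.8

S_{P/Q} = r_P/r_Q = (k₁·C_A^0.5)/(k₂) = (k₁/k₂)·C_A^0.5.
= (3.95×1.320^0.5) / (0.229) = 4.538/0.2290 = 19.8.
Since the desired path is higher order in A, keeping C_A high (PFR or concentrated feed) favours P.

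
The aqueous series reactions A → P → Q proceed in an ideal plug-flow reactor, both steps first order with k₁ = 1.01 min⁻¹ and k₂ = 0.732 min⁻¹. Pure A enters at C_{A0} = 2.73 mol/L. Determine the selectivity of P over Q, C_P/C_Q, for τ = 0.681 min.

3.26

For first-order series with pure A initially, C_P(τ) = k₁C_{A0}/(k₂−k₁)·(e^(−k₁τ) − e^(−k₂τ)).
e^(−k₁τ) = e^(−1.01×0.681) = e^(−0.6878) = 0.5027; e^(−k₂τ) = e^(−0.4985) = 0.6074.
C_P = 1.01×2.73/(0.732−1.01) × (0.5027−0.6074) = (-9.918)×(-0.1048) = 1.039 mol/L.
C_A = C_{A0}e^(−k₁τ) = 1.372 mol/L, so C_Q = C_{A0}−C_A−C_P = 0.3185 mol/L; C_P/C_Q = 3.26.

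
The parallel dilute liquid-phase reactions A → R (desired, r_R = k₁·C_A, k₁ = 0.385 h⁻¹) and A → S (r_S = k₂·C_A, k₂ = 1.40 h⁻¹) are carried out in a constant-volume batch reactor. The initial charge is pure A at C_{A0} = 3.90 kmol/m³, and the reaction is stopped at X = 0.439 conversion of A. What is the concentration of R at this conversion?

C_A = C_{A0}(1−X) = 2.188 kmol/m³.
Both paths are first order in A, so the instantaneous fraction to R is constant: dC_R/d(−C_A) = k₁/(k₁+k₂) = 0.2157.
C_R = 0.2157·(C_{A0}−C_A) = 0.2157×1.712 = 0.369 kmol/m³.

0.369 kmol/m³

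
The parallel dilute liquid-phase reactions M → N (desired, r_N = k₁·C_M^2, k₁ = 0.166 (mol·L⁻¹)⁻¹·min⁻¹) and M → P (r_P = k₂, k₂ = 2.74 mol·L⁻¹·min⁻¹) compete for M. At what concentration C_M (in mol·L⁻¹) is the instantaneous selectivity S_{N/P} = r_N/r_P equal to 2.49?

S_{N/P} = (k₁/k₂)·C_M^2 ⇒ C_M = (S·k₂/k₁)^(0.5).
= (2.49×2.74/0.166)^(0.5) = (41.10)^(0.5) = 6.41 mol·L⁻¹.

6.41 mol·L⁻¹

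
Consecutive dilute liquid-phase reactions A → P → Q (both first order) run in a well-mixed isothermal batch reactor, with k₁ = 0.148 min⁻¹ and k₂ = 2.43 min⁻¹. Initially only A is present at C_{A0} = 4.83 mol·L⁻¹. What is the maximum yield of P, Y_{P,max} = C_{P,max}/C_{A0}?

0.0508

For a first-order series the maximum intermediate yield is C_{P,max}/C_{A0} = (k₁/k₂)^[k₂/(k₂−k₁)].
= (0.148/2.43)^(2.43/(2.43−0.148)) = (0.06091)^(1.065) = 0.05080.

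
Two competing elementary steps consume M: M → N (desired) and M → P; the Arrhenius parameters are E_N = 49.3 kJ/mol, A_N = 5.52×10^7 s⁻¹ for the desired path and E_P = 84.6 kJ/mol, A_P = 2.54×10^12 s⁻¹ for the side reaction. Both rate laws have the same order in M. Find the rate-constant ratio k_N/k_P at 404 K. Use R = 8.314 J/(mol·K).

Since both paths have the same order in M, the concentration cancels and S_{N/P} = k_N/k_P = (A_N/A_P)·exp[(E_P−E_N)/(RT)].
(E_P−E_N)/(RT) = (84.6−49.3)×10³/(8.314×404) = 35300/3359 = 10.51.
k_N/k_P = (5.52×10^7/2.54×10^12)·exp(10.51) = 2.173×10^-5 × 36663 = 0.797.

0.797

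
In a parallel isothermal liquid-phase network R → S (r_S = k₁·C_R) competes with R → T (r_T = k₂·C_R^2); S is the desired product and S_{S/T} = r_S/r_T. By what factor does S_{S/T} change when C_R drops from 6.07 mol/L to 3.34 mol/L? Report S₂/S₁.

1.82

S_{S/T} = (k₁/k₂)·C_R⁻¹, so S₂/S₁ = (C_{R,2}/C_{R,1})⁻¹.
= 6.07/3.34 = 1.82.
Selectivity toward S rises as C_R falls — low-concentration operation is favoured.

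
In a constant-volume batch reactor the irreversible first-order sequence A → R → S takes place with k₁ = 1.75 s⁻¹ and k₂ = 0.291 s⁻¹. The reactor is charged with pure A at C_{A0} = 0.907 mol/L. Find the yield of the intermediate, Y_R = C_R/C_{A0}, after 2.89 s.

0.510

Solving the coupled first-order balances gives C_R(t) = [k₁/(k₂−k₁)]·C_{A0}·(e^(−k₁t) − e^(−k₂t)).
e^(−k₁t) = e^(−1.75×2.89) = e^(−5.058) = 0.006361; e^(−k₂t) = e^(−0.8410) = 0.4313.
C_R = 1.75×0.907/(0.291−1.75) × (0.006361−0.4313) = (-1.088)×(-0.4249) = 0.4623 mol/L.
Y_R = C_R/C_{A0} = 0.4623/0.907 = 0.510.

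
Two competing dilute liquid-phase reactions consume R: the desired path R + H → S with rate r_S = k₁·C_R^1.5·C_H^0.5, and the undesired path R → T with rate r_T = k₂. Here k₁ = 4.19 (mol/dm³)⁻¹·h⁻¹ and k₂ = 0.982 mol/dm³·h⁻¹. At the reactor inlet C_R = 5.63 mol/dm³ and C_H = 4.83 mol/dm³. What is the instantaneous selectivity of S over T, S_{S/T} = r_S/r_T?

S_{S/T} = r_S/r_T = (k₁·C_R^1.5·C_H^0.5)/(k₂) = (k₁/k₂)·C_R^1.5·C_H^0.5.
= (4.19×5.630^1.5×4.830^0.5) / (0.982) = 123.0/0.9820 = 125.
Since the desired path is higher order in R, keeping C_R high (PFR or concentrated feed) favours S.

125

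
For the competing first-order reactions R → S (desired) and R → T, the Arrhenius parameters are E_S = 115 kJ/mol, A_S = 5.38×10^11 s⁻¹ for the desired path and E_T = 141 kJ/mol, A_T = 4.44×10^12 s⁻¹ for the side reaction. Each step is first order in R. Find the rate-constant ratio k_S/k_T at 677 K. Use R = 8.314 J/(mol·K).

12.3

With equal orders, S_{S/T} = k_S/k_T = (A_S/A_T)·exp[(E_T−E_S)/(RT)].
(E_T−E_S)/(RT) = (141−115)×10³/(8.314×677) = 26000/5629 = 4.619.
k_S/k_T = (5.38×10^11/4.44×10^12)·exp(4.619) = 0.1212 × 101.4 = 12.3.
Since E_S < E_T, lowering the temperature improves selectivity toward S.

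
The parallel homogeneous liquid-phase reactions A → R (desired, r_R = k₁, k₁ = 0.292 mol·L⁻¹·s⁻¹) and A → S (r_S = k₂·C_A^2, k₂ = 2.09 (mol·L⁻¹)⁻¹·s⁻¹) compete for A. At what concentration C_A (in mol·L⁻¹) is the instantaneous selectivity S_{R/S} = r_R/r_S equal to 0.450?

S_{R/S} = (k₁/k₂)·C_A^-2 ⇒ C_A = (S·k₂/k₁)^(-0.5).
= (0.450×2.09/0.292)^(-0.5) = (3.221)^(-0.5) = 0.557 mol·L⁻¹.

0.557 mol·L⁻¹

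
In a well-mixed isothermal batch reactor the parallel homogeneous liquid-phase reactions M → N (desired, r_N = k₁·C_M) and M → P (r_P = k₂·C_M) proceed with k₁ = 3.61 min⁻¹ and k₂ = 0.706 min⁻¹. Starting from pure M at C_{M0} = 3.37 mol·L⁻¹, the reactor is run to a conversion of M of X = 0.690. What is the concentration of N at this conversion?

1.94 mol·L⁻¹

C_M = C_{M0}(1−X) = 1.045 mol·L⁻¹.
Both paths are first order in M, so the instantaneous fraction to N is constant: dC_N/d(−C_M) = k₁/(k₁+k₂) = 0.8364.
C_N = 0.8364·(C_{M0}−C_M) = 0.8364×2.325 = 1.94 mol·L⁻¹.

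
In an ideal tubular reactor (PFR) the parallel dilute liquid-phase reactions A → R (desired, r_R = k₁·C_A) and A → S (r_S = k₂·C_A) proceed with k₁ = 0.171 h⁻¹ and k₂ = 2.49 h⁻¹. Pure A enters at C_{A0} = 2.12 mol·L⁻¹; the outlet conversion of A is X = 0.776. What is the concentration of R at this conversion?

C_A = C_{A0}(1−X) = 0.4749 mol·L⁻¹.
Both paths are first order in A, so the instantaneous fraction to R is constant: dC_R/d(−C_A) = k₁/(k₁+k₂) = 0.06426.
C_R = 0.06426·(C_{A0}−C_A) = 0.06426×1.645 = 0.106 mol·L⁻¹.

0.106 mol·L⁻¹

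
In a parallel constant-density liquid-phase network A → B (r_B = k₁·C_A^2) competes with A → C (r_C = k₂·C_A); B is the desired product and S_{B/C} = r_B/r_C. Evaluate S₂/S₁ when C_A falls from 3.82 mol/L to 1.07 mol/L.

S_{B/C} = (k₁/k₂)·C_A, so S₂/S₁ = (C_{A,2}/C_{A,1}).
= 1.07/3.82 = 0.280.

0.280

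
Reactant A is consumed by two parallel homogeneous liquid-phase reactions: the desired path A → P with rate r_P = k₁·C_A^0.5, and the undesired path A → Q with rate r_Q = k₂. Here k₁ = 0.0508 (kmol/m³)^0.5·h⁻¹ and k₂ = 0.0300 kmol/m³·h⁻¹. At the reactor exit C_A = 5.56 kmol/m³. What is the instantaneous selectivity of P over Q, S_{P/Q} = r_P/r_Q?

S_{P/Q} = r_P/r_Q = (k₁·C_A^0.5)/(k₂) = (k₁/k₂)·C_A^0.5.
= (0.0508×5.560^0.5) / (0.0300) = 0.1198/0.03000 = 3.99.

3.99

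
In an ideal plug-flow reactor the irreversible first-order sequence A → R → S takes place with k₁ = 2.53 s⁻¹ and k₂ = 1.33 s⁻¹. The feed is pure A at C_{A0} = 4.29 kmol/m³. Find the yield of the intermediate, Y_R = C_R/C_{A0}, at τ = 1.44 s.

0.255

The intermediate concentration in a first-order A→B→C sequence is C_R = k₁C_{A0}(e^(−k₁τ) − e^(−k₂τ))/(k₂−k₁).
e^(−k₁τ) = e^(−2.53×1.44) = e^(−3.643) = 0.02617; e^(−k₂τ) = e^(−1.915) = 0.1473.
C_R = 2.53×4.29/(1.33−2.53) × (0.02617−0.1473) = (-9.045)×(-0.1211) = 1.096 kmol/m³.
Y_R = C_R/C_{A0} = 1.096/4.29 = 0.255.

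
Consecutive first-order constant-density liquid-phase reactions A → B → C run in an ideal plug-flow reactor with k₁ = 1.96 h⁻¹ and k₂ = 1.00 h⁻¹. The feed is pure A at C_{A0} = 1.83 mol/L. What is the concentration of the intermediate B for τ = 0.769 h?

For first-order series with pure A initially, C_B(τ) = k₁C_{A0}/(k₂−k₁)·(e^(−k₁τ) − e^(−k₂τ)).
e^(−k₁τ) = e^(−1.96×0.769) = e^(−1.507) = 0.2215; e^(−k₂τ) = e^(−0.7690) = 0.4635.
C_B = 1.96×1.83/(1.00−1.96) × (0.2215−0.4635) = (-3.736)×(-0.2420) = 0.9040 mol/L.

0.904 mol/L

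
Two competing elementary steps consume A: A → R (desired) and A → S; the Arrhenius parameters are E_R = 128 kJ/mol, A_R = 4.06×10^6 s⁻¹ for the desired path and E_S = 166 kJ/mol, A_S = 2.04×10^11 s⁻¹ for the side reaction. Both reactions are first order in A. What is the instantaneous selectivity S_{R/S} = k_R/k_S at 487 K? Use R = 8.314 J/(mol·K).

0.237

k_R/k_S = (A_R/A_S)·exp[−(E_R−E_S)/(RT)] = (A_R/A_S)·exp[(E_S−E_R)/(RT)].
(E_S−E_R)/(RT) = (166−128)×10³/(8.314×487) = 38000/4049 = 9.385.
k_R/k_S = (4.06×10^6/2.04×10^11)·exp(9.385) = 1.990×10^-5 × 11911 = 0.237.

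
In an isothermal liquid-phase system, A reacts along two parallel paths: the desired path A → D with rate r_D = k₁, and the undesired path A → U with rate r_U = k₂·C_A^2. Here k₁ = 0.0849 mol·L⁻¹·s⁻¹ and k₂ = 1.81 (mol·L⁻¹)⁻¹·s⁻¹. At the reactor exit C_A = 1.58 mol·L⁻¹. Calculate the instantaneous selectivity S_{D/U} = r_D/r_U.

S_{D/U} = r_D/r_U = (k₁)/(k₂·C_A^2) = (k₁/k₂)·C_A^-2.
= (0.0849) / (1.81×1.580^2) = 0.08490/4.518 = 0.0188.

0.0188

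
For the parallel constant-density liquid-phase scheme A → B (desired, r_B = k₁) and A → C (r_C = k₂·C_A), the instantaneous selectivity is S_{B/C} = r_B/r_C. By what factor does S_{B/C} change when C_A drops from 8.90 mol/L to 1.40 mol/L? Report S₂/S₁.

6.36

S_{B/C} = (k₁/k₂)·C_A⁻¹, so S₂/S₁ = (C_{A,2}/C_{A,1})⁻¹.
= 8.90/1.40 = 6.36.
Selectivity toward B rises as C_A falls — low-concentration operation is favoured.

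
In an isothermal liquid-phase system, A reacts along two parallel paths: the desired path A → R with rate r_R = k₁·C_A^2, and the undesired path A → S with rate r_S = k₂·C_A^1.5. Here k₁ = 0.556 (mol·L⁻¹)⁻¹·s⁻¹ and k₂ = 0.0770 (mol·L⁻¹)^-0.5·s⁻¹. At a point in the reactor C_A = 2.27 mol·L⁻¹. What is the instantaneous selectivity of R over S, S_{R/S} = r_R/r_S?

S_{R/S} = r_R/r_S = (k₁·C_A^2)/(k₂·C_A^1.5) = (k₁/k₂)·C_A^0.5.
= (0.556×2.270^2) / (0.0770×2.270^1.5) = 2.865/0.2633 = 10.9.
Since the desired path is higher order in A, keeping C_A high (PFR or concentrated feed) favours R.

10.9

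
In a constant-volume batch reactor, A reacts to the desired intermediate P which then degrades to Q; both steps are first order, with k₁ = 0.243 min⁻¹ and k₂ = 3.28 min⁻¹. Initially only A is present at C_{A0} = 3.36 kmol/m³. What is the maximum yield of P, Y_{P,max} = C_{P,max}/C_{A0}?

0.0602

Evaluating C_P at t_opt = ln(k₂/k₁)/(k₂−k₁) gives C_{P,max}/C_{A0} = (k₁/k₂)^[k₂/(k₂−k₁)].
= (0.243/3.28)^(3.28/(3.28−0.243)) = (0.07409)^(1.080) = 0.06016.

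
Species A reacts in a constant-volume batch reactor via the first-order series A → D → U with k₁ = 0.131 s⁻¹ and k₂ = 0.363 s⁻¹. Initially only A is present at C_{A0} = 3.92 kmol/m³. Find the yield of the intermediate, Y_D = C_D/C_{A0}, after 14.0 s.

The intermediate concentration in a first-order A→B→C sequence is C_D = k₁C_{A0}(e^(−k₁t) − e^(−k₂t))/(k₂−k₁).
e^(−k₁t) = e^(−0.131×14.0) = e^(−1.834) = 0.1598; e^(−k₂t) = e^(−5.082) = 0.006207.
C_D = 0.131×3.92/(0.363−0.131) × (0.1598−0.006207) = 2.213×0.1536 = 0.3399 kmol/m³.
Y_D = C_D/C_{A0} = 0.3399/3.92 = 0.0867.

0.0867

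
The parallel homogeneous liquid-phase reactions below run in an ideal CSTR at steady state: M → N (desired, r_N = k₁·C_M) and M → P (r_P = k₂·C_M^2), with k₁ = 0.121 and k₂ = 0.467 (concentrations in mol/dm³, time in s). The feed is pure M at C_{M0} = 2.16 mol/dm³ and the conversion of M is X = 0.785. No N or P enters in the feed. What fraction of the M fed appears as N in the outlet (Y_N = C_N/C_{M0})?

Exit C_M = C_{M0}(1−X) = 2.16×0.215 = 0.4644 mol/dm³.
In a CSTR the entire volume is at exit conditions, so r_N = 0.121×0.4644 = 0.05619 and r_P = 0.467×0.4644^2 = 0.1007.
Fraction of consumed M going to N: r_N/(r_N+r_P) = 0.3581.
C_N = 0.3581·C_{M0}·X = 0.3581×2.16×0.785 = 0.607 mol/dm³; Y_N = C_N/C_{M0} = 0.281.

0.281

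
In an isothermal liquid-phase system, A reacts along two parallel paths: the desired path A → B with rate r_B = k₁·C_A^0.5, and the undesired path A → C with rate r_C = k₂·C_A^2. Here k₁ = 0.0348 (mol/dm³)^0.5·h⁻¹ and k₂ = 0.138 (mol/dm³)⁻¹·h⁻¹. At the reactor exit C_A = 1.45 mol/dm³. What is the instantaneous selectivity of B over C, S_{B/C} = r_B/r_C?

0.144

S_{B/C} = r_B/r_C = (k₁·C_A^0.5)/(k₂·C_A^2) = (k₁/k₂)·C_A^-1.5.
= (0.0348×1.450^0.5) / (0.138×1.450^2) = 0.04190/0.2901 = 0.144.
The undesired path is higher order in A, so low C_A (CSTR or dilute feed) favours B.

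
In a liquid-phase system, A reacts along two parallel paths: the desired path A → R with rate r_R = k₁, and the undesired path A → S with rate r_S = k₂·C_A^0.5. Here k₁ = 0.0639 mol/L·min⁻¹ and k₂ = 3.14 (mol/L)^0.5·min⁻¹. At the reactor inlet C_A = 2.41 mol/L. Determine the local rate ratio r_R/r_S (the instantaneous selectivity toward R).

S_{R/S} = r_R/r_S = (k₁)/(k₂·C_A^0.5) = (k₁/k₂)·C_A^-0.5.
= (0.0639) / (3.14×2.410^0.5) = 0.06390/4.875 = 0.0131.

0.0131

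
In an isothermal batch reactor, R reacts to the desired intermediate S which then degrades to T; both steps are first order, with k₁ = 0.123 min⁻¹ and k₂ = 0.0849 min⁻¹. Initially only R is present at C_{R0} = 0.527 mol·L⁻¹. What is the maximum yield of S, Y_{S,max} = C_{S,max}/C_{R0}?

Evaluating C_S at t_opt = ln(k₂/k₁)/(k₂−k₁) gives C_{S,max}/C_{R0} = (k₁/k₂)^[k₂/(k₂−k₁)].
= (0.123/0.0849)^(0.0849/(0.0849−0.123)) = (1.449)^(-2.228) = 0.4378.

0.438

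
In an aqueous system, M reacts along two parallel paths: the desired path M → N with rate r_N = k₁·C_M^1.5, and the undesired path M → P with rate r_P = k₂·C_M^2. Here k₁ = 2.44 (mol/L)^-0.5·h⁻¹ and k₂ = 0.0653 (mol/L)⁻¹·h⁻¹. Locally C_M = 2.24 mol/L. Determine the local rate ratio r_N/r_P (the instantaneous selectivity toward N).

25.0

S_{N/P} = r_N/r_P = (k₁·C_M^1.5)/(k₂·C_M^2) = (k₁/k₂)·C_M^-0.5.
= (2.44×2.240^1.5) / (0.0653×2.240^2) = 8.180/0.3276 = 25.0.
The undesired path is higher order in M, so low C_M (CSTR or dilute feed) favours N.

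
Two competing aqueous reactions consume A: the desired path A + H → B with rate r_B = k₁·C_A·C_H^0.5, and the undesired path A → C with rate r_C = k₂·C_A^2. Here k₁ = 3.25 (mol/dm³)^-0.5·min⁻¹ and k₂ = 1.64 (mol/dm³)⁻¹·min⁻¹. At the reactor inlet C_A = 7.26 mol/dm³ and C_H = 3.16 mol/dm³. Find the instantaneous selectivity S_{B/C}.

0.485

S_{B/C} = r_B/r_C = (k₁·C_A·C_H^0.5)/(k₂·C_A^2) = (k₁/k₂)·C_A⁻¹·C_H^0.5.
= (3.25×7.260×3.160^0.5) / (1.64×7.260^2) = 41.94/86.44 = 0.485.
The undesired path is higher order in A, so low C_A (CSTR or dilute feed) favours B.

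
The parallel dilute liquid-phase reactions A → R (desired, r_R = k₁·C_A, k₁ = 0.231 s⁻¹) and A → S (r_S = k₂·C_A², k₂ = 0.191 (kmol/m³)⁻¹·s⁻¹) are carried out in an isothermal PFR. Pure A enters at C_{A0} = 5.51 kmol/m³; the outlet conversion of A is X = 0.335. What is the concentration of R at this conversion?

0.388 kmol/m³

C_A = C_{A0}(1−X) = 3.664 kmol/m³.
Along a PFR/batch, dC_R/dC_A = −r_R/(r_R+r_S) = −k₁/(k₁+k₂·C_A).
Integrating from C_{A0} to C_A: C_R = (0.231/0.191)·ln[(0.231+0.191·5.51)/(0.231+0.191·3.66)] = 1.209·ln(1.283/0.9309) = 0.3884 kmol/m³.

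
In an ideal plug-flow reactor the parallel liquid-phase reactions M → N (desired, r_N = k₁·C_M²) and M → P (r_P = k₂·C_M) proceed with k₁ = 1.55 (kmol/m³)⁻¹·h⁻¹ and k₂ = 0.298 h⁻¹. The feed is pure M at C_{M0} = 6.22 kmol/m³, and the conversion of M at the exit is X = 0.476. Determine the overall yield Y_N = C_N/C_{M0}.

C_M = C_{M0}(1−X) = 3.259 kmol/m³.
Along a PFR/batch, dC_P/dC_M = −r_P/(r_N+r_P) = −k₂/(k₂+k₁·C_M).
Integrating from C_{M0} to C_M: C_P = (0.298/1.55)·ln[(0.298+1.55·6.22)/(0.298+1.55·3.26)] = 0.1923·ln(9.939/5.350) = 0.1191 kmol/m³.
Then C_N = (C_{M0}−C_M) − C_P = 2.961 − 0.1191 = 2.842 kmol/m³.
Y_N = C_N/C_{M0} = 2.842/6.22 = 0.457.

0.457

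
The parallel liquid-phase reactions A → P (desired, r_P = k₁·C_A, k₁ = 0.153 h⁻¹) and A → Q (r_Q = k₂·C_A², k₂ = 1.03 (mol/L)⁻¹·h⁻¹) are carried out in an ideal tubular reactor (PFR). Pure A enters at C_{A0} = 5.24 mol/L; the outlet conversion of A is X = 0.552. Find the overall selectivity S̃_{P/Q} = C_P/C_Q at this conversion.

C_A = C_{A0}(1−X) = 2.348 mol/L.
Along a PFR/batch, dC_P/dC_A = −r_P/(r_P+r_Q) = −k₁/(k₁+k₂·C_A).
Integrating from C_{A0} to C_A: C_P = (0.153/1.03)·ln[(0.153+1.03·5.24)/(0.153+1.03·2.35)] = 0.1485·ln(5.550/2.571) = 0.1143 mol/L.
C_Q = (C_{A0}−C_A)−C_P = 2.778 mol/L; S̃_{P/Q} = 0.1143/2.778 = 0.0411.

0.0411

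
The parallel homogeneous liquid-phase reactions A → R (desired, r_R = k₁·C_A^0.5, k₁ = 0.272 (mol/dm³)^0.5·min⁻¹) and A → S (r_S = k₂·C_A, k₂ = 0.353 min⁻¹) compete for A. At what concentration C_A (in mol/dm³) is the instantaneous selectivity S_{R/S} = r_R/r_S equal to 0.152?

S_{R/S} = (k₁/k₂)·C_A^-0.5 ⇒ C_A = (S·k₂/k₁)^(-2).
= (0.152×0.353/0.272)^(-2) = (0.1973)^(-2) = 25.7 mol/dm³.

25.7 mol/dm³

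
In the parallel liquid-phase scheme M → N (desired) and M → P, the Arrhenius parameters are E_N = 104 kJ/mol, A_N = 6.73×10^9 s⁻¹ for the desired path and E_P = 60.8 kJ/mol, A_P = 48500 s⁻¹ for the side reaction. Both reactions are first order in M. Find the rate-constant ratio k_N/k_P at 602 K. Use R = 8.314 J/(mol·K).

Since both paths have the same order in M, the concentration cancels and S_{N/P} = k_N/k_P = (A_N/A_P)·exp[(E_P−E_N)/(RT)].
(E_P−E_N)/(RT) = (60.8−104)×10³/(8.314×602) = -43200/5005 = -8.631.
k_N/k_P = (6.73×10^9/48500)·exp(-8.631) = 1.388×10^5 × 1.784×10^-4 = 24.8.
Since E_N > E_P, raising the temperature improves selectivity toward N.

24.8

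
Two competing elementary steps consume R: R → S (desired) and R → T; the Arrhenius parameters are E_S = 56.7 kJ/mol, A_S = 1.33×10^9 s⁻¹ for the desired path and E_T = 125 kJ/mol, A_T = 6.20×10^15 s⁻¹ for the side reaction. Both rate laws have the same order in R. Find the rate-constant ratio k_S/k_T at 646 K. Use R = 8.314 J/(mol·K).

0.0715

Since both paths have the same order in R, the concentration cancels and S_{S/T} = k_S/k_T = (A_S/A_T)·exp[(E_T−E_S)/(RT)].
(E_T−E_S)/(RT) = (125−56.7)×10³/(8.314×646) = 68300/5371 = 12.72.
k_S/k_T = (1.33×10^9/6.20×10^15)·exp(12.72) = 2.145×10^-7 × 3.333×10^5 = 0.0715.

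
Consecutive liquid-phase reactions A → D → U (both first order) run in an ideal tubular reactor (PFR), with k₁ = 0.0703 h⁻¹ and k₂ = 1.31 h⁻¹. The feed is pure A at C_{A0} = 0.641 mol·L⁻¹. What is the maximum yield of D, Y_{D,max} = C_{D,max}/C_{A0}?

0.0455

Evaluating C_D at τ_opt = ln(k₂/k₁)/(k₂−k₁) gives C_{D,max}/C_{A0} = (k₁/k₂)^[k₂/(k₂−k₁)].
= (0.0703/1.31)^(1.31/(1.31−0.0703)) = (0.05366)^(1.057) = 0.04546.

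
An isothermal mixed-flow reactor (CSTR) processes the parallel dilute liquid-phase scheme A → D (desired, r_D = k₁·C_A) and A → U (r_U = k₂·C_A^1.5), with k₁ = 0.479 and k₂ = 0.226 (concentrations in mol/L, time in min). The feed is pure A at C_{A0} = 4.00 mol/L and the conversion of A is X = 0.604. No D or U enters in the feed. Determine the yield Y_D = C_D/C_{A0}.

Exit C_A = C_{A0}(1−X) = 4.00×0.396 = 1.584 mol/L.
A CSTR operates uniformly at the exit composition, giving r_D = 0.7587 and r_U = 0.4505 (each k·C_A^n at C_A = 1.584).
Fraction of consumed A going to D: r_D/(r_D+r_U) = 0.6274.
C_D = 0.6274·C_{A0}·X = 0.6274×4.00×0.604 = 1.52 mol/L; Y_D = C_D/C_{A0} = 0.379.

0.379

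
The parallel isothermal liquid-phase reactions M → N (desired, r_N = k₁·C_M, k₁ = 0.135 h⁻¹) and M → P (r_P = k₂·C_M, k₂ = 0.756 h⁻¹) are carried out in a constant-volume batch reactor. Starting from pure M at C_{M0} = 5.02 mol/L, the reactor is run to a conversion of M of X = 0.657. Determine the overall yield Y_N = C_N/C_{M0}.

0.0995

C_M = C_{M0}(1−X) = 1.722 mol/L.
Both paths are first order in M, so the instantaneous fraction to N is constant: dC_N/d(−C_M) = k₁/(k₁+k₂) = 0.1515.
C_N = 0.1515·(C_{M0}−C_M) = 0.1515×3.298 = 0.500 mol/L.
Y_N = C_N/C_{M0} = 0.4997/5.02 = 0.0995.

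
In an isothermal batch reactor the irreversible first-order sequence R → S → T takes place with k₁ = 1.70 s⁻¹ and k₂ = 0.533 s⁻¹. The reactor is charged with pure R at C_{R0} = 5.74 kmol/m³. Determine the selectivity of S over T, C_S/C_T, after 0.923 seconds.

2.87

The intermediate concentration in a first-order A→B→C sequence is C_S = k₁C_{R0}(e^(−k₁t) − e^(−k₂t))/(k₂−k₁).
e^(−k₁t) = e^(−1.70×0.923) = e^(−1.569) = 0.2082; e^(−k₂t) = e^(−0.4920) = 0.6114.
C_S = 1.70×5.74/(0.533−1.70) × (0.2082−0.6114) = (-8.362)×(-0.4032) = 3.371 kmol/m³.
C_R = C_{R0}e^(−k₁t) = 1.195 kmol/m³, so C_T = C_{R0}−C_R−C_S = 1.173 kmol/m³; C_S/C_T = 2.87.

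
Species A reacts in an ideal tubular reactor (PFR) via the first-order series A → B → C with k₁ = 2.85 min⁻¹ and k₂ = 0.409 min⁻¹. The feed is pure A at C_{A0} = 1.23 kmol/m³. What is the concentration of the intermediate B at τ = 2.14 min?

Solving the coupled first-order balances gives C_B(τ) = [k₁/(k₂−k₁)]·C_{A0}·(e^(−k₁τ) − e^(−k₂τ)).
e^(−k₁τ) = e^(−2.85×2.14) = e^(−6.099) = 0.002245; e^(−k₂τ) = e^(−0.8753) = 0.4168.
C_B = 2.85×1.23/(0.409−2.85) × (0.002245−0.4168) = (-1.436)×(-0.4145) = 0.5953 kmol/m³.

0.595 kmol/m³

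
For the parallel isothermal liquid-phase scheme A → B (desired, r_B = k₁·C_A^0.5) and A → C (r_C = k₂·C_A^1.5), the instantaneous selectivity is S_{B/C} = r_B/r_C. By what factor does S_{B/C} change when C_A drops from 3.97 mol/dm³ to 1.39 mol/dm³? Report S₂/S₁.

S_{B/C} = (k₁/k₂)·C_A⁻¹, so S₂/S₁ = (C_{A,2}/C_{A,1})⁻¹.
= 3.97/1.39 = 2.86.

2.86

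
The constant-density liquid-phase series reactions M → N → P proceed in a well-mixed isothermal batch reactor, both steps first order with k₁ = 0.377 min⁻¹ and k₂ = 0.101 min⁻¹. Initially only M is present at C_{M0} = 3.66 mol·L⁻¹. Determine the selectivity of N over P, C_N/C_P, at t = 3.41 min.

The intermediate concentration in a first-order A→B→C sequence is C_N = k₁C_{M0}(e^(−k₁t) − e^(−k₂t))/(k₂−k₁).
e^(−k₁t) = e^(−0.377×3.41) = e^(−1.286) = 0.2765; e^(−k₂t) = e^(−0.3444) = 0.7086.
C_N = 0.377×3.66/(0.101−0.377) × (0.2765−0.7086) = (-4.999)×(-0.4321) = 2.160 mol·L⁻¹.
C_M = C_{M0}e^(−k₁t) = 1.012 mol·L⁻¹, so C_P = C_{M0}−C_M−C_N = 0.4876 mol·L⁻¹; C_N/C_P = 4.43.

4.43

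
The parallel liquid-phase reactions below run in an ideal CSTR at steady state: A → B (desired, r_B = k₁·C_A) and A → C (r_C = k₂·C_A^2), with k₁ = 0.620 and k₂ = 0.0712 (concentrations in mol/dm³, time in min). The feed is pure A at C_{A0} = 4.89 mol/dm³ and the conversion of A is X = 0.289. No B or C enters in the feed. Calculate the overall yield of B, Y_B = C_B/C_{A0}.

Exit C_A = C_{A0}(1−X) = 4.89×0.711 = 3.477 mol/dm³.
In a CSTR the entire volume is at exit conditions, so r_B = 0.620×3.477 = 2.156 and r_C = 0.0712×3.477^2 = 0.8607.
Fraction of consumed A going to B: r_B/(r_B+r_C) = 0.7147.
C_B = 0.7147·C_{A0}·X = 0.7147×4.89×0.289 = 1.01 mol/dm³; Y_B = C_B/C_{A0} = 0.207.

0.207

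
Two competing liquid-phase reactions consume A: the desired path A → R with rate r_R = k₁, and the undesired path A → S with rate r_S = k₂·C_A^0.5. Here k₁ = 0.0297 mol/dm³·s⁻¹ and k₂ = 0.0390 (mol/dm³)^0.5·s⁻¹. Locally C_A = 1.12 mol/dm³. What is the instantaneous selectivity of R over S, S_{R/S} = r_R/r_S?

0.720

S_{R/S} = r_R/r_S = (k₁)/(k₂·C_A^0.5) = (k₁/k₂)·C_A^-0.5.
= (0.0297) / (0.0390×1.120^0.5) = 0.02970/0.04127 = 0.720.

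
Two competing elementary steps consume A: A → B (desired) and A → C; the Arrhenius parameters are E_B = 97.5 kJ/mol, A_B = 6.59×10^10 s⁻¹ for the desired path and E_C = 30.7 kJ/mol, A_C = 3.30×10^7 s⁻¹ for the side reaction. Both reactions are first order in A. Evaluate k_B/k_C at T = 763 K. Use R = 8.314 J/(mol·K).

0.0533

k_B/k_C = (A_B/A_C)·exp[−(E_B−E_C)/(RT)] = (A_B/A_C)·exp[(E_C−E_B)/(RT)].
(E_C−E_B)/(RT) = (30.7−97.5)×10³/(8.314×763) = -66800/6344 = -10.53.
k_B/k_C = (6.59×10^10/3.30×10^7)·exp(-10.53) = 1997 × 2.671×10^-5 = 0.0533.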